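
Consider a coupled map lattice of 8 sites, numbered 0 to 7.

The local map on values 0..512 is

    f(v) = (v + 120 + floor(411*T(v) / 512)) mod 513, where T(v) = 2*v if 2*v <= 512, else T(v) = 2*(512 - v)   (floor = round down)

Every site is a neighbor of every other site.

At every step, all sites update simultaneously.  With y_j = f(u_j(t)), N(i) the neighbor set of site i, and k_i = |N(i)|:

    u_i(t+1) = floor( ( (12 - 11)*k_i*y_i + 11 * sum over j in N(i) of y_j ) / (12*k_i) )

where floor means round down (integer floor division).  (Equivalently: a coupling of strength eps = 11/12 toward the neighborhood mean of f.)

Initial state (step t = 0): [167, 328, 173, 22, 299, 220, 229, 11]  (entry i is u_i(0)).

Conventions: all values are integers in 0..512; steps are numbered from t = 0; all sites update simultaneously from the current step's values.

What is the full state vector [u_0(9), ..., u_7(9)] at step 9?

Simulating step by step:
t=0: [167, 328, 173, 22, 299, 220, 229, 11]
t=1: [166, 157, 165, 159, 156, 159, 158, 161]
t=2: [23, 24, 23, 23, 24, 23, 24, 23]
t=3: [180, 180, 180, 180, 180, 180, 180, 180]
t=4: [75, 75, 75, 75, 75, 75, 75, 75]
t=5: [315, 315, 315, 315, 315, 315, 315, 315]
t=6: [238, 238, 238, 238, 238, 238, 238, 238]
t=7: [227, 227, 227, 227, 227, 227, 227, 227]
t=8: [198, 198, 198, 198, 198, 198, 198, 198]
t=9: [122, 122, 122, 122, 122, 122, 122, 122]

Answer: [122, 122, 122, 122, 122, 122, 122, 122]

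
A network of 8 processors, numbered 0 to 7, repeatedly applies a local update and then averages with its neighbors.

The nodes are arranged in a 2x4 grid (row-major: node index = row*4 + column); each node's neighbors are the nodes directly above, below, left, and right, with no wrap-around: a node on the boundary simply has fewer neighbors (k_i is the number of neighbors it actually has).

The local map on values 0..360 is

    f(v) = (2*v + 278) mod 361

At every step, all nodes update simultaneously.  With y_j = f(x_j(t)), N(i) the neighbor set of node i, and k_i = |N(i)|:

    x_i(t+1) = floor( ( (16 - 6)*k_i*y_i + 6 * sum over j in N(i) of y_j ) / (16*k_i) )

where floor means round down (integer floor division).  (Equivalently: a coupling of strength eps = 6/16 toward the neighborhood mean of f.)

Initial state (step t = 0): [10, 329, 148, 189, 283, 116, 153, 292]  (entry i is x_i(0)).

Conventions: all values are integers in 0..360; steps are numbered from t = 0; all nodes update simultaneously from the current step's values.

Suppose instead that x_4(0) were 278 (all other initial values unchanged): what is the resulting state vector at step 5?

Simulating step by step:
t=0: [10, 329, 148, 189, 278, 116, 153, 292]
t=1: [247, 216, 224, 250, 153, 161, 202, 184]
t=2: [138, 254, 93, 89, 193, 261, 266, 248]
t=3: [189, 86, 95, 88, 240, 105, 84, 66]
t=4: [207, 121, 100, 87, 101, 105, 88, 64]
t=5: [259, 171, 116, 87, 160, 125, 94, 62]

Answer: [259, 171, 116, 87, 160, 125, 94, 62]
Key observation: This trace re-runs the system from the modified initial state.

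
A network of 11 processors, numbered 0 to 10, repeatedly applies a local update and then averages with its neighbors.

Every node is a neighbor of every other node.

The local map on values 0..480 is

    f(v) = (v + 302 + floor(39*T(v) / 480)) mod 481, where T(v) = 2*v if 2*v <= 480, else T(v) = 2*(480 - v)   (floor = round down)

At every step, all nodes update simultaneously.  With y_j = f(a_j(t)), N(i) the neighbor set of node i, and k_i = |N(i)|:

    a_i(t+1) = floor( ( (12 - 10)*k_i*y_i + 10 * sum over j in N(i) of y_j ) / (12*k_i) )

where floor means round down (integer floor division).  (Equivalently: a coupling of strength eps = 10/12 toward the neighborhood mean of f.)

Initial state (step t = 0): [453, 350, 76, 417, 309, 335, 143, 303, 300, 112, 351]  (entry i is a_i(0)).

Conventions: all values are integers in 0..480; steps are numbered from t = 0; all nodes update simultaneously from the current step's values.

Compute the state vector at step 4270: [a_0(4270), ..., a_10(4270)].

Simulating step by step:
t=0: [453, 350, 76, 417, 309, 335, 143, 303, 300, 112, 351]
t=1: [259, 252, 269, 257, 249, 251, 275, 249, 249, 272, 252]
t=2: [114, 114, 115, 114, 113, 113, 115, 113, 113, 115, 114]
t=3: [433, 433, 434, 433, 433, 433, 434, 433, 433, 434, 433]
t=4: [261, 261, 261, 261, 261, 261, 261, 261, 261, 261, 261]
t=5: [117, 117, 117, 117, 117, 117, 117, 117, 117, 117, 117]
t=6: [438, 438, 438, 438, 438, 438, 438, 438, 438, 438, 438]
t=7: [265, 265, 265, 265, 265, 265, 265, 265, 265, 265, 265]
t=8: [120, 120, 120, 120, 120, 120, 120, 120, 120, 120, 120]
t=9: [441, 441, 441, 441, 441, 441, 441, 441, 441, 441, 441]
t=10: [268, 268, 268, 268, 268, 268, 268, 268, 268, 268, 268]
t=11: [123, 123, 123, 123, 123, 123, 123, 123, 123, 123, 123]
t=12: [444, 444, 444, 444, 444, 444, 444, 444, 444, 444, 444]
t=13: [270, 270, 270, 270, 270, 270, 270, 270, 270, 270, 270]
t=14: [125, 125, 125, 125, 125, 125, 125, 125, 125, 125, 125]
t=15: [447, 447, 447, 447, 447, 447, 447, 447, 447, 447, 447]
t=16: [273, 273, 273, 273, 273, 273, 273, 273, 273, 273, 273]
t=17: [127, 127, 127, 127, 127, 127, 127, 127, 127, 127, 127]
t=18: [449, 449, 449, 449, 449, 449, 449, 449, 449, 449, 449]
t=19: [275, 275, 275, 275, 275, 275, 275, 275, 275, 275, 275]
t=20: [129, 129, 129, 129, 129, 129, 129, 129, 129, 129, 129]
t=21: [451, 451, 451, 451, 451, 451, 451, 451, 451, 451, 451]
t=22: [276, 276, 276, 276, 276, 276, 276, 276, 276, 276, 276]
t=23: [130, 130, 130, 130, 130, 130, 130, 130, 130, 130, 130]
t=24: [453, 453, 453, 453, 453, 453, 453, 453, 453, 453, 453]
t=25: [278, 278, 278, 278, 278, 278, 278, 278, 278, 278, 278]
t=26: [131, 131, 131, 131, 131, 131, 131, 131, 131, 131, 131]
t=27: [454, 454, 454, 454, 454, 454, 454, 454, 454, 454, 454]
t=28: [279, 279, 279, 279, 279, 279, 279, 279, 279, 279, 279]
t=29: [132, 132, 132, 132, 132, 132, 132, 132, 132, 132, 132]
t=30: [455, 455, 455, 455, 455, 455, 455, 455, 455, 455, 455]
t=31: [280, 280, 280, 280, 280, 280, 280, 280, 280, 280, 280]
t=32: [133, 133, 133, 133, 133, 133, 133, 133, 133, 133, 133]
t=33: [456, 456, 456, 456, 456, 456, 456, 456, 456, 456, 456]
t=34: [280, 280, 280, 280, 280, 280, 280, 280, 280, 280, 280]

Answer: [280, 280, 280, 280, 280, 280, 280, 280, 280, 280, 280]
Key observation: The state at step 31, [280, 280, 280, 280, 280, 280, 280, 280, 280, 280, 280], reappears at step 34: the system is in a cycle of period 3 from step 31 on.  Therefore the state at step 4270 equals the state at step 31 + ((4270 - 31) mod 3) = 31, which is [280, 280, 280, 280, 280, 280, 280, 280, 280, 280, 280].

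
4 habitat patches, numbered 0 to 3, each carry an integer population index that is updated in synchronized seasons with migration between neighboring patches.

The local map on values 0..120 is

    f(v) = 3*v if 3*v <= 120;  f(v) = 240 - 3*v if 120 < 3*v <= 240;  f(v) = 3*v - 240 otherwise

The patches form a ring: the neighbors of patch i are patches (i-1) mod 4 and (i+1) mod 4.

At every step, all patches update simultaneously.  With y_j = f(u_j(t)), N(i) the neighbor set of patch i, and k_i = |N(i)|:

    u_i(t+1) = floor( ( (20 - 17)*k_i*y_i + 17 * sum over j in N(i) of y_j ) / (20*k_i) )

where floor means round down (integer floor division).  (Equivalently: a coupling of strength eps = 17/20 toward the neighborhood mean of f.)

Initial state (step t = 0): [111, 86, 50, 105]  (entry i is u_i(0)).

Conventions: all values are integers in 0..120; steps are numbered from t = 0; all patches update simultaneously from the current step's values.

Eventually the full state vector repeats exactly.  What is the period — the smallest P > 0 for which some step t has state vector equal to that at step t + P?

Simulating step by step:
t=0: [111, 86, 50, 105]
t=1: [53, 80, 53, 89]
t=2: [23, 68, 23, 72]
t=3: [35, 64, 35, 62]
t=4: [59, 96, 59, 97]
t=5: [51, 60, 51, 61]
t=6: [62, 82, 62, 82]
t=7: [13, 46, 13, 46]
t=8: [92, 48, 92, 48]
t=9: [87, 45, 87, 45]
t=10: [92, 33, 92, 33]
t=11: [89, 45, 89, 45]
t=12: [93, 38, 93, 38]
t=13: [102, 50, 102, 50]
t=14: [86, 69, 86, 69]
t=15: [30, 20, 30, 20]
t=16: [64, 85, 64, 85]
t=17: [19, 43, 19, 43]
t=18: [102, 65, 102, 65]
t=19: [48, 62, 48, 62]
t=20: [60, 89, 60, 89]
t=21: [31, 55, 31, 55]
t=22: [77, 90, 77, 90]
t=23: [26, 12, 26, 12]
t=24: [42, 71, 42, 71]
t=25: [40, 100, 40, 100]
t=26: [69, 111, 69, 111]
t=27: [84, 42, 84, 42]
t=28: [98, 27, 98, 27]
t=29: [76, 58, 76, 58]
t=30: [57, 20, 57, 20]
t=31: [61, 67, 61, 67]
t=32: [41, 54, 41, 54]
t=33: [83, 111, 83, 111]
t=34: [80, 21, 80, 21]
t=35: [53, 9, 53, 9]
t=36: [35, 72, 35, 72]
t=37: [36, 92, 36, 92]
t=38: [46, 97, 46, 97]
t=39: [58, 94, 58, 94]
t=40: [45, 62, 45, 62]
t=41: [61, 97, 61, 97]
t=42: [51, 56, 51, 56]
t=43: [74, 84, 74, 84]
t=44: [12, 17, 12, 17]
t=45: [48, 38, 48, 38]
t=46: [111, 98, 111, 98]
t=47: [59, 87, 59, 87]
t=48: [27, 56, 27, 56]
t=49: [73, 79, 73, 79]
t=50: [5, 18, 5, 18]
t=51: [48, 20, 48, 20]
t=52: [65, 90, 65, 90]
t=53: [32, 42, 32, 42]
t=54: [111, 98, 111, 98]

Answer: 8
Key observation: The state at step 46, [111, 98, 111, 98], reappears at step 54 — and no state repeats earlier — so the cycle the system enters has period 8.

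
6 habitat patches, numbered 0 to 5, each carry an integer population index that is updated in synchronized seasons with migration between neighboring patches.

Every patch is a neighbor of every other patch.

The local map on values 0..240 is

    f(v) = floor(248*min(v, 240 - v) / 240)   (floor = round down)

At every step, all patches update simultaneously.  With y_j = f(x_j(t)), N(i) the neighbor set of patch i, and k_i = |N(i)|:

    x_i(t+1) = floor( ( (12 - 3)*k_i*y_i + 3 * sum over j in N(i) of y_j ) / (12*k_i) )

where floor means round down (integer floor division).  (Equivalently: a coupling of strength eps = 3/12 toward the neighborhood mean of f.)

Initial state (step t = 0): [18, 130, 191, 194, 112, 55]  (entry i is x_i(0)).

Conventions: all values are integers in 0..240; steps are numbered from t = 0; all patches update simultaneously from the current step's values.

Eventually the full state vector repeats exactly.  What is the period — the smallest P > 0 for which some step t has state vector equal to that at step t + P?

Simulating step by step:
t=0: [18, 130, 191, 194, 112, 55]
t=1: [32, 99, 54, 52, 100, 59]
t=2: [43, 91, 58, 57, 92, 62]
t=3: [51, 86, 62, 61, 87, 65]
t=4: [57, 82, 65, 65, 83, 68]
t=5: [62, 80, 68, 68, 81, 70]
t=6: [66, 79, 71, 71, 80, 72]
t=7: [70, 79, 73, 73, 79, 74]
t=8: [73, 79, 75, 75, 79, 76]
t=9: [75, 80, 77, 77, 80, 78]
t=10: [77, 81, 79, 79, 81, 79]
t=11: [79, 82, 81, 81, 82, 81]
t=12: [81, 83, 83, 83, 83, 83]
t=13: [83, 84, 84, 84, 84, 84]
t=14: [85, 85, 85, 85, 85, 85]
t=15: [87, 87, 87, 87, 87, 87]
t=16: [89, 89, 89, 89, 89, 89]
t=17: [91, 91, 91, 91, 91, 91]
t=18: [94, 94, 94, 94, 94, 94]
t=19: [97, 97, 97, 97, 97, 97]
t=20: [100, 100, 100, 100, 100, 100]
t=21: [103, 103, 103, 103, 103, 103]
t=22: [106, 106, 106, 106, 106, 106]
t=23: [109, 109, 109, 109, 109, 109]
t=24: [112, 112, 112, 112, 112, 112]
t=25: [115, 115, 115, 115, 115, 115]
t=26: [118, 118, 118, 118, 118, 118]
t=27: [121, 121, 121, 121, 121, 121]
t=28: [122, 122, 122, 122, 122, 122]
t=29: [121, 121, 121, 121, 121, 121]

Answer: 2
Key observation: The state at step 27, [121, 121, 121, 121, 121, 121], reappears at step 29 — and no state repeats earlier — so the cycle the system enters has period 2.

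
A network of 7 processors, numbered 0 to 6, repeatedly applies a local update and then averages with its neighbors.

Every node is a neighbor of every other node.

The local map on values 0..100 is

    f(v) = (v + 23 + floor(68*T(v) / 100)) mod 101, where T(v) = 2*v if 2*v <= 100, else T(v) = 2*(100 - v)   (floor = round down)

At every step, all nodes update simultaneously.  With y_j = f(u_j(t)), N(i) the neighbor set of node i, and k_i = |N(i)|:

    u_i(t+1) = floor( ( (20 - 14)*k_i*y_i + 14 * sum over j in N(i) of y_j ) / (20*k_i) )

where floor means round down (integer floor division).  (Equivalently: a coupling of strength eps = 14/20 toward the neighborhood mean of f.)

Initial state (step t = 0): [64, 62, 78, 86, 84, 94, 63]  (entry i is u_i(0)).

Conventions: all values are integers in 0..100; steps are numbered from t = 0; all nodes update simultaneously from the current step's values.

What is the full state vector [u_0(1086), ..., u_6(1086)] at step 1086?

Simulating step by step:
t=0: [64, 62, 78, 86, 84, 94, 63]
t=1: [30, 31, 29, 29, 29, 29, 31]
t=2: [92, 93, 92, 92, 92, 92, 93]
t=3: [24, 24, 24, 24, 24, 24, 24]
t=4: [79, 79, 79, 79, 79, 79, 79]
t=5: [29, 29, 29, 29, 29, 29, 29]
t=6: [91, 91, 91, 91, 91, 91, 91]
t=7: [25, 25, 25, 25, 25, 25, 25]
t=8: [82, 82, 82, 82, 82, 82, 82]
t=9: [28, 28, 28, 28, 28, 28, 28]
t=10: [89, 89, 89, 89, 89, 89, 89]
t=11: [25, 25, 25, 25, 25, 25, 25]

Answer: [89, 89, 89, 89, 89, 89, 89]
Key observation: The state at step 7, [25, 25, 25, 25, 25, 25, 25], reappears at step 11: the system is in a cycle of period 4 from step 7 on.  Therefore the state at step 1086 equals the state at step 7 + ((1086 - 7) mod 4) = 10, which is [89, 89, 89, 89, 89, 89, 89].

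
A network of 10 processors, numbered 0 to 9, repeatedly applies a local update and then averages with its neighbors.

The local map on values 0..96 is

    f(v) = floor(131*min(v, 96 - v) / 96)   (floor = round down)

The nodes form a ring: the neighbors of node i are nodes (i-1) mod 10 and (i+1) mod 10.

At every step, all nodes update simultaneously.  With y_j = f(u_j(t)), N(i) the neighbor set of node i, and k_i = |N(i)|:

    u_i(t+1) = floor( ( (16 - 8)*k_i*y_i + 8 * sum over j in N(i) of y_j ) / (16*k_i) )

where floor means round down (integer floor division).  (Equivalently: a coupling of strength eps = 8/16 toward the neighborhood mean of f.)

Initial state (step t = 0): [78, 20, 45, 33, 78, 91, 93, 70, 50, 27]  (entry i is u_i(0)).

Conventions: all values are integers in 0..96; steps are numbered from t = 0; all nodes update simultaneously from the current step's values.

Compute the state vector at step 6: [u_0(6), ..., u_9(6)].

Answer: [47, 48, 52, 54, 52, 49, 49, 52, 52, 49]

Derivation:
t=0: [78, 20, 45, 33, 78, 91, 93, 70, 50, 27]
t=1: [27, 34, 48, 43, 24, 10, 12, 34, 48, 39]
t=2: [42, 48, 58, 53, 33, 18, 22, 43, 57, 51]
t=3: [60, 59, 56, 53, 43, 30, 35, 49, 56, 58]
t=4: [49, 50, 54, 57, 53, 46, 49, 57, 55, 51]
t=5: [62, 61, 57, 55, 57, 61, 60, 56, 56, 60]
t=6: [47, 48, 52, 54, 52, 49, 49, 52, 52, 49]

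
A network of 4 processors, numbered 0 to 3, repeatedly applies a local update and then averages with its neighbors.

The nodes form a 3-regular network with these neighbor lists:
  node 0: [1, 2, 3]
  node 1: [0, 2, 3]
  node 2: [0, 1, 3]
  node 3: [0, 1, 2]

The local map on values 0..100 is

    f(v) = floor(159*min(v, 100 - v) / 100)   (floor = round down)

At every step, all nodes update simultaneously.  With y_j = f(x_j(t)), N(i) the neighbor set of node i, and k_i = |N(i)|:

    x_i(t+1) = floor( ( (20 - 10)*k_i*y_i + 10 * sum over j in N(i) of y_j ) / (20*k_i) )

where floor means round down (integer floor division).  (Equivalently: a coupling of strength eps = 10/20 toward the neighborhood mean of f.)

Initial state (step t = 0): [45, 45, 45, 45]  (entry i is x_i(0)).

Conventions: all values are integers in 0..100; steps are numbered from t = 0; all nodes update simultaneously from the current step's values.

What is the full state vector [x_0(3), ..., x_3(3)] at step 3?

Simulating step by step:
t=0: [45, 45, 45, 45]
t=1: [71, 71, 71, 71]
t=2: [46, 46, 46, 46]
t=3: [73, 73, 73, 73]

Answer: [73, 73, 73, 73]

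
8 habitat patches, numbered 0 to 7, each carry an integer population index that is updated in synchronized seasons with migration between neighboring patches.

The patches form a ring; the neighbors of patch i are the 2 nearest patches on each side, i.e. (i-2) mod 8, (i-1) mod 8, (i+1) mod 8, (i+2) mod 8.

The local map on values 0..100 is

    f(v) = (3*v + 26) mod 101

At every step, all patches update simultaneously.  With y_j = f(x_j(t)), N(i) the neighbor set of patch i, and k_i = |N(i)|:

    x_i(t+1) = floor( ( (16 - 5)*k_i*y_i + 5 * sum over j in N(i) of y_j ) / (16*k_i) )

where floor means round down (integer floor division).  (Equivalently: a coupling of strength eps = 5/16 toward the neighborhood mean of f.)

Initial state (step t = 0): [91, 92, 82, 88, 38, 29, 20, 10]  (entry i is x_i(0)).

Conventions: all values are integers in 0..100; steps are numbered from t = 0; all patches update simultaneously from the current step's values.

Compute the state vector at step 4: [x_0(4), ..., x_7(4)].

Answer: [68, 41, 31, 39, 64, 66, 41, 49]

Derivation:
t=0: [91, 92, 82, 88, 38, 29, 20, 10]
t=1: [91, 93, 73, 77, 46, 29, 75, 61]
t=2: [74, 17, 46, 47, 55, 21, 47, 17]
t=3: [53, 72, 65, 70, 84, 84, 68, 74]
t=4: [68, 41, 31, 39, 64, 66, 41, 49]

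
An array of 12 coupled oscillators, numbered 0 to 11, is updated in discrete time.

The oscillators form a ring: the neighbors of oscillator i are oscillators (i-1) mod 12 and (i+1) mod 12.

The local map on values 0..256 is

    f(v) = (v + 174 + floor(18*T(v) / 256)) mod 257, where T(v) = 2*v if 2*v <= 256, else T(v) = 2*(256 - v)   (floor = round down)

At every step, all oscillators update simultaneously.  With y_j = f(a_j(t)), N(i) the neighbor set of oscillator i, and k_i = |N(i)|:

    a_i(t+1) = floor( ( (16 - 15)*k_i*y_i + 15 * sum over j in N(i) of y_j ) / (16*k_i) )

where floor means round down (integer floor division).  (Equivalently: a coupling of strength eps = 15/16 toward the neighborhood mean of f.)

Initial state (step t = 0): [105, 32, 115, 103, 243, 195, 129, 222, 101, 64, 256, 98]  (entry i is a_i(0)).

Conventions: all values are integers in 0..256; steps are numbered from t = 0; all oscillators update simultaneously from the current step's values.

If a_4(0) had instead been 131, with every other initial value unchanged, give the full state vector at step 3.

Simulating step by step:
t=0: [105, 32, 115, 103, 131, 195, 129, 222, 101, 64, 256, 98]
t=1: [113, 52, 117, 55, 76, 67, 127, 53, 184, 111, 139, 99]
t=2: [125, 59, 222, 39, 228, 45, 230, 95, 136, 88, 38, 56]
t=3: [227, 109, 224, 150, 216, 153, 126, 104, 24, 135, 132, 144]

Answer: [227, 109, 224, 150, 216, 153, 126, 104, 24, 135, 132, 144]
Key observation: This trace re-runs the system from the modified initial state.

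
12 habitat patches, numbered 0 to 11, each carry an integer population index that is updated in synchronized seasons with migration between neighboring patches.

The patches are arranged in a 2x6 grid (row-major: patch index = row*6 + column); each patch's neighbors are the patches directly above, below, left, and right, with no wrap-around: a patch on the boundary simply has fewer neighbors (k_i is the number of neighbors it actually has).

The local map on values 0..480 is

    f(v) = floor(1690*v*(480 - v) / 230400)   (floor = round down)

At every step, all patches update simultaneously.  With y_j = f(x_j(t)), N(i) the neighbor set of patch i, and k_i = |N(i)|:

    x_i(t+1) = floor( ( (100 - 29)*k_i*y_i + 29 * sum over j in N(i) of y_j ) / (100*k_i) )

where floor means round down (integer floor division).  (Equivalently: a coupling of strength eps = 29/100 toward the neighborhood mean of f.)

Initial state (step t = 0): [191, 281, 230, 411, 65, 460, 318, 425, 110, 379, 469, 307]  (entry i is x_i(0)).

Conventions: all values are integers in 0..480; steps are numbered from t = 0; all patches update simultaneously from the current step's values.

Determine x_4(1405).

Simulating step by step:
t=0: [191, 281, 230, 411, 65, 460, 318, 425, 110, 379, 469, 307]
t=1: [400, 387, 387, 234, 170, 132, 351, 226, 295, 251, 109, 291]
t=2: [252, 275, 291, 403, 375, 352, 330, 395, 390, 406, 327, 377]
t=3: [411, 396, 372, 249, 293, 317, 354, 274, 266, 238, 336, 302]
t=4: [230, 261, 313, 406, 396, 384, 322, 389, 405, 414, 368, 386]
t=5: [413, 400, 355, 236, 249, 265, 363, 281, 239, 213, 282, 271]
t=6: [222, 256, 334, 412, 419, 417, 309, 384, 410, 417, 411, 414]
t=7: [415, 399, 334, 216, 191, 192, 374, 290, 228, 196, 203, 200]
t=8: [216, 260, 357, 409, 406, 405, 293, 378, 411, 410, 410, 409]
t=9: [415, 396, 309, 223, 218, 220, 386, 299, 226, 210, 211, 213]
t=10: [213, 267, 379, 416, 418, 418, 274, 371, 414, 416, 416, 417]
t=11: [416, 392, 277, 202, 190, 190, 397, 309, 216, 195, 194, 192]
t=12: [210, 275, 397, 410, 404, 404, 255, 362, 413, 408, 405, 405]
t=13: [415, 386, 250, 214, 223, 224, 403, 322, 217, 213, 221, 222]
t=14: [211, 284, 405, 417, 419, 420, 243, 352, 413, 417, 419, 419]
t=15: [415, 383, 235, 194, 187, 184, 407, 334, 215, 192, 187, 186]
t=16: [210, 287, 405, 406, 401, 399, 234, 341, 410, 405, 401, 400]
t=17: [414, 383, 238, 221, 231, 235, 410, 346, 225, 221, 231, 234]
t=18: [211, 286, 407, 419, 420, 421, 227, 328, 412, 419, 420, 421]
t=19: [415, 384, 231, 189, 184, 182, 412, 358, 219, 188, 184, 182]
t=20: [208, 282, 404, 404, 399, 397, 220, 313, 407, 403, 399, 397]
t=21: [414, 389, 242, 226, 236, 240, 413, 372, 234, 226, 236, 240]
t=22: [208, 272, 406, 421, 421, 422, 215, 294, 409, 421, 421, 422]
t=23: [414, 393, 234, 185, 181, 179, 414, 385, 228, 184, 181, 179]
t=24: [207, 263, 403, 401, 396, 395, 209, 274, 404, 400, 396, 395]
t=25: [414, 398, 245, 232, 242, 245, 414, 396, 244, 233, 242, 245]
t=26: [205, 253, 404, 422, 422, 422, 206, 255, 404, 422, 422, 422]
t=27: [414, 401, 239, 183, 179, 179, 414, 400, 239, 183, 179, 179]
t=28: [204, 247, 401, 400, 395, 395, 204, 248, 401, 400, 395, 395]
t=29: [413, 402, 250, 234, 244, 246, 413, 402, 250, 234, 244, 246]
t=30: [205, 244, 402, 421, 422, 422, 205, 244, 402, 421, 422, 422]
t=31: [414, 402, 243, 186, 179, 179, 414, 402, 243, 186, 179, 179]
t=32: [204, 244, 401, 402, 395, 395, 204, 244, 401, 402, 395, 395]
t=33: [413, 402, 250, 230, 244, 246, 413, 402, 250, 230, 244, 246]
t=34: [205, 244, 402, 421, 421, 422, 205, 244, 402, 421, 421, 422]
t=35: [414, 402, 243, 186, 181, 179, 414, 402, 243, 186, 181, 179]
t=36: [204, 244, 401, 402, 396, 395, 204, 244, 401, 402, 396, 395]
t=37: [413, 402, 250, 230, 241, 245, 413, 402, 250, 230, 241, 245]
t=38: [205, 244, 402, 421, 421, 422, 205, 244, 402, 421, 421, 422]

Answer: x_4(1405) = 241
Key observation: The state at step 34, [205, 244, 402, 421, 421, 422, 205, 244, 402, 421, 421, 422], reappears at step 38: the system is in a cycle of period 4 from step 34 on.  Therefore the state at step 1405 equals the state at step 34 + ((1405 - 34) mod 4) = 37, which is [413, 402, 250, 230, 241, 245, 413, 402, 250, 230, 241, 245].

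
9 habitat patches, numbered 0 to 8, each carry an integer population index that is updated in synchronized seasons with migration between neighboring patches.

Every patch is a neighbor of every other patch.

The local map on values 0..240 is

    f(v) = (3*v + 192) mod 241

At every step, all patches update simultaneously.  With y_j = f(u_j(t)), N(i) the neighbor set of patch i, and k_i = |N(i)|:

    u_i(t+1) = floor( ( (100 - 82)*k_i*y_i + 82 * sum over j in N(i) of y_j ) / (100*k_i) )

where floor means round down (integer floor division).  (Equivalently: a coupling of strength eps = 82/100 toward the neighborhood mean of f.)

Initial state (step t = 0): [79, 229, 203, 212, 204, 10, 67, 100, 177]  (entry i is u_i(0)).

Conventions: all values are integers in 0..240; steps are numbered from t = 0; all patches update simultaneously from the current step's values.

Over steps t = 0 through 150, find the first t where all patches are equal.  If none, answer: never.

Simulating step by step:
t=0: [79, 229, 203, 212, 204, 10, 67, 100, 177]  (not all equal)
t=1: [116, 113, 107, 109, 107, 118, 113, 102, 101]  (not all equal)
t=2: [40, 39, 38, 38, 38, 40, 39, 36, 36]  (not all equal)
t=3: [66, 65, 65, 65, 65, 66, 65, 65, 65]  (not all equal)
t=4: [146, 146, 146, 146, 146, 146, 146, 146, 146]  (all equal)

Answer: 4
Key observation: Synchronization is absorbing here: once all patches are equal they stay equal, and step 4 is the first all-equal step.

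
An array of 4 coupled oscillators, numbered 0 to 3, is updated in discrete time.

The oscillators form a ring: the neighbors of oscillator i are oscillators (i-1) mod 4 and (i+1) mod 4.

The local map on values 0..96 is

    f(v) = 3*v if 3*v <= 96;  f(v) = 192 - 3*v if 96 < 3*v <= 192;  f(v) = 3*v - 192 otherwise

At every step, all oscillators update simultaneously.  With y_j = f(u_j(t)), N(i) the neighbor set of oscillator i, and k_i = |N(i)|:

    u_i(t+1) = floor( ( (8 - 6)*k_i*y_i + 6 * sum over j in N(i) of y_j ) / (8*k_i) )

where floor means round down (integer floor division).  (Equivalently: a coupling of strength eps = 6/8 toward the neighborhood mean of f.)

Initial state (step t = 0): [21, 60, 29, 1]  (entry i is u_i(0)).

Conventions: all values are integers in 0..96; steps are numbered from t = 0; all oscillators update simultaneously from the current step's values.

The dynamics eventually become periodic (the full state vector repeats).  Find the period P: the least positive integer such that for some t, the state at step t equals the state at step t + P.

Answer: 6
Key observation: The state at step 20, [42, 38, 42, 38], reappears at step 26 — and no state repeats earlier — so the cycle the system enters has period 6.

Derivation:
t=0: [21, 60, 29, 1]
t=1: [21, 59, 27, 57]
t=2: [29, 57, 33, 59]
t=3: [35, 72, 36, 71]
t=4: [38, 70, 37, 69]
t=5: [31, 64, 32, 63]
t=6: [24, 70, 25, 71]
t=7: [32, 59, 33, 60]
t=8: [34, 74, 33, 73]
t=9: [43, 76, 44, 75]
t=10: [41, 55, 40, 54]
t=11: [38, 59, 39, 60]
t=12: [29, 61, 28, 60]
t=13: [29, 66, 28, 67]
t=14: [27, 65, 26, 66]
t=15: [23, 60, 22, 61]
t=16: [25, 53, 24, 52]
t=17: [44, 63, 43, 64]
t=18: [16, 46, 16, 46]
t=19: [52, 49, 52, 49]
t=20: [42, 38, 42, 38]
t=21: [75, 69, 75, 69]
t=22: [19, 28, 19, 28]
t=23: [77, 63, 77, 63]
t=24: [12, 30, 12, 30]
t=25: [76, 49, 76, 49]
t=26: [42, 38, 42, 38]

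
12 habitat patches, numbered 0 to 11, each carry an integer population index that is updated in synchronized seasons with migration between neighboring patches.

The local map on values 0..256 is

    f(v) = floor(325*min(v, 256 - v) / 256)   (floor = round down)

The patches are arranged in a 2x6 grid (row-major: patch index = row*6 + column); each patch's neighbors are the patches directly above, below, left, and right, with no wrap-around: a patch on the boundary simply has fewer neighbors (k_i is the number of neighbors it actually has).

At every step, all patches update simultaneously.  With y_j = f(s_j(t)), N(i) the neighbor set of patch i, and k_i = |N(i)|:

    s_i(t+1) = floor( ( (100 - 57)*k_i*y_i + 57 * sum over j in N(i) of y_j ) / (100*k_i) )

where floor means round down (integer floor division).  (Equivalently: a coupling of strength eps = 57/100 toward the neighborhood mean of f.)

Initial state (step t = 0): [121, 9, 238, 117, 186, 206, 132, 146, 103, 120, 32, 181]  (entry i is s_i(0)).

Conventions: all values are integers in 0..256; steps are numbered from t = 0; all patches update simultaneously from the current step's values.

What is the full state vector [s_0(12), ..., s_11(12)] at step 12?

Answer: [125, 126, 132, 146, 158, 157, 125, 126, 132, 146, 158, 157]

Derivation:
t=0: [121, 9, 238, 117, 186, 206, 132, 146, 103, 120, 32, 181]
t=1: [113, 64, 64, 113, 85, 79, 150, 116, 115, 125, 80, 70]
t=2: [122, 105, 104, 127, 111, 98, 140, 131, 135, 141, 110, 95]
t=3: [146, 141, 141, 148, 140, 127, 152, 150, 148, 148, 136, 126]
t=4: [138, 141, 141, 140, 148, 156, 134, 136, 137, 139, 149, 157]
t=5: [149, 147, 146, 144, 136, 128, 152, 150, 149, 145, 135, 128]
t=6: [135, 136, 138, 142, 152, 159, 133, 134, 136, 141, 152, 159]
t=7: [153, 152, 149, 142, 132, 125, 154, 153, 150, 143, 132, 125]
t=8: [130, 131, 135, 144, 154, 157, 129, 130, 135, 144, 154, 157]
t=9: [159, 157, 151, 141, 130, 126, 159, 158, 152, 141, 130, 126]
t=10: [123, 125, 133, 145, 156, 159, 123, 125, 133, 145, 156, 159]
t=11: [156, 157, 153, 140, 128, 123, 156, 157, 153, 140, 128, 123]
t=12: [125, 126, 132, 146, 158, 157, 125, 126, 132, 146, 158, 157]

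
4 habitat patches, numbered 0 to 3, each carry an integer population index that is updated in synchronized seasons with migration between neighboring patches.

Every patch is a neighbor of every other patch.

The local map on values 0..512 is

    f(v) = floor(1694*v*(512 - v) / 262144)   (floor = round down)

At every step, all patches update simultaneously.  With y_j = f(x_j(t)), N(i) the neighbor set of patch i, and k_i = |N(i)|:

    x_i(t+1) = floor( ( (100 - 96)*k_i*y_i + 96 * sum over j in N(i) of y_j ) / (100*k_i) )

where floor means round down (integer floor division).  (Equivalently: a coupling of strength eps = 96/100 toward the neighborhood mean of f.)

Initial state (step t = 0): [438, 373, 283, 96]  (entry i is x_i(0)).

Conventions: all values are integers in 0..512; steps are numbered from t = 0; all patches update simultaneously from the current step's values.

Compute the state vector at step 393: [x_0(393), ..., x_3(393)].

Simulating step by step:
t=0: [438, 373, 283, 96]
t=1: [331, 296, 273, 318]
t=2: [409, 402, 400, 406]
t=3: [283, 279, 278, 281]
t=4: [419, 419, 419, 419]
t=5: [251, 251, 251, 251]
t=6: [423, 423, 423, 423]
t=7: [243, 243, 243, 243]
t=8: [422, 422, 422, 422]
t=9: [245, 245, 245, 245]
t=10: [422, 422, 422, 422]

Answer: [245, 245, 245, 245]
Key observation: The state at step 8, [422, 422, 422, 422], reappears at step 10: the system is in a cycle of period 2 from step 8 on.  Therefore the state at step 393 equals the state at step 8 + ((393 - 8) mod 2) = 9, which is [245, 245, 245, 245].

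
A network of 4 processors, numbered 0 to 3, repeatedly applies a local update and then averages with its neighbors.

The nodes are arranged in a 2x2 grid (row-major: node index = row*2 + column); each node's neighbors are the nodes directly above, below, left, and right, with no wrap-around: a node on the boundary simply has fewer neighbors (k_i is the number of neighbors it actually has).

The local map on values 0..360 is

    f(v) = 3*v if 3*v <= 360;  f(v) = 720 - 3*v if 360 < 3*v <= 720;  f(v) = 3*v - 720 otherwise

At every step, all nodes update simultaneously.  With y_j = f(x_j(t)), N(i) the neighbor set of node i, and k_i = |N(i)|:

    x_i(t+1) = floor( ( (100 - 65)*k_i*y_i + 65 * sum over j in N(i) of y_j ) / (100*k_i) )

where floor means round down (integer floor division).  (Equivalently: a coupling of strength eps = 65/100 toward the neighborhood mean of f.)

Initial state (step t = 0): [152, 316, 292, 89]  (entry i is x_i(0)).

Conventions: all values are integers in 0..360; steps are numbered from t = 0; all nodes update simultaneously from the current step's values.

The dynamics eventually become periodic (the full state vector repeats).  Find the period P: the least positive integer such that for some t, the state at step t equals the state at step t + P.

Answer: 24
Key observation: The state at step 26, [20, 12, 20, 12], reappears at step 50 — and no state repeats earlier — so the cycle the system enters has period 24.

Derivation:
t=0: [152, 316, 292, 89]
t=1: [217, 252, 227, 218]
t=2: [48, 56, 57, 47]
t=3: [160, 151, 152, 159]
t=4: [256, 250, 249, 257]
t=5: [35, 42, 41, 36]
t=6: [117, 113, 112, 118]
t=7: [342, 347, 346, 343]
t=8: [314, 312, 311, 315]
t=9: [217, 220, 219, 218]
t=10: [64, 64, 65, 63]
t=11: [192, 191, 192, 191]
t=12: [144, 146, 144, 146]
t=13: [286, 283, 286, 283]
t=14: [135, 131, 135, 131]
t=15: [318, 323, 318, 323]
t=16: [238, 244, 238, 244]
t=17: [7, 10, 7, 10]
t=18: [23, 27, 23, 27]
t=19: [72, 77, 72, 77]
t=20: [220, 226, 220, 226]
t=21: [54, 47, 54, 47]
t=22: [155, 147, 155, 147]
t=23: [262, 271, 262, 271]
t=24: [74, 84, 74, 84]
t=25: [231, 242, 231, 242]
t=26: [20, 12, 20, 12]
t=27: [52, 43, 52, 43]
t=28: [147, 137, 147, 137]
t=29: [288, 299, 288, 299]
t=30: [154, 166, 154, 166]
t=31: [246, 233, 246, 233]
t=32: [18, 20, 18, 20]
t=33: [55, 58, 55, 58]
t=34: [167, 171, 167, 171]
t=35: [215, 210, 215, 210]
t=36: [79, 85, 79, 85]
t=37: [242, 249, 242, 249]
t=38: [12, 20, 12, 20]
t=39: [43, 52, 43, 52]
t=40: [137, 147, 137, 147]
t=41: [299, 288, 299, 288]
t=42: [166, 154, 166, 154]
t=43: [233, 246, 233, 246]
t=44: [20, 18, 20, 18]
t=45: [58, 55, 58, 55]
t=46: [171, 167, 171, 167]
t=47: [210, 215, 210, 215]
t=48: [85, 79, 85, 79]
t=49: [249, 242, 249, 242]
t=50: [20, 12, 20, 12]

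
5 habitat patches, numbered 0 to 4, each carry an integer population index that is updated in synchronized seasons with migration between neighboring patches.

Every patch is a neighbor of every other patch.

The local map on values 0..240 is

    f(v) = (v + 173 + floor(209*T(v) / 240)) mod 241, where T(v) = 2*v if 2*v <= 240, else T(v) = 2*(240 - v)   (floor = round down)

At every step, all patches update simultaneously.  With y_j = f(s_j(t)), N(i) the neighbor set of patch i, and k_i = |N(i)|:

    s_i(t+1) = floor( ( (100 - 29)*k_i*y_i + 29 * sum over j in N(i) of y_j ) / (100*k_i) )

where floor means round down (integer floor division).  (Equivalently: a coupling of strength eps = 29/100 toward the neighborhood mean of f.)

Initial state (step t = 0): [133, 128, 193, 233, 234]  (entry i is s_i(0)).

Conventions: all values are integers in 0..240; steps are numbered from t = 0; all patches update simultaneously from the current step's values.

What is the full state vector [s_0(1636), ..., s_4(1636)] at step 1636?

Simulating step by step:
t=0: [133, 128, 193, 233, 234]
t=1: [48, 51, 173, 155, 154]
t=2: [99, 105, 200, 209, 209]
t=3: [202, 212, 201, 196, 196]
t=4: [200, 194, 200, 202, 202]
t=5: [201, 204, 201, 200, 200]
t=6: [200, 198, 200, 200, 200]
t=7: [201, 202, 201, 201, 201]
t=8: [200, 200, 200, 200, 200]
t=9: [201, 201, 201, 201, 201]
t=10: [200, 200, 200, 200, 200]

Answer: [200, 200, 200, 200, 200]
Key observation: The state at step 8, [200, 200, 200, 200, 200], reappears at step 10: the system is in a cycle of period 2 from step 8 on.  Therefore the state at step 1636 equals the state at step 8 + ((1636 - 8) mod 2) = 8, which is [200, 200, 200, 200, 200].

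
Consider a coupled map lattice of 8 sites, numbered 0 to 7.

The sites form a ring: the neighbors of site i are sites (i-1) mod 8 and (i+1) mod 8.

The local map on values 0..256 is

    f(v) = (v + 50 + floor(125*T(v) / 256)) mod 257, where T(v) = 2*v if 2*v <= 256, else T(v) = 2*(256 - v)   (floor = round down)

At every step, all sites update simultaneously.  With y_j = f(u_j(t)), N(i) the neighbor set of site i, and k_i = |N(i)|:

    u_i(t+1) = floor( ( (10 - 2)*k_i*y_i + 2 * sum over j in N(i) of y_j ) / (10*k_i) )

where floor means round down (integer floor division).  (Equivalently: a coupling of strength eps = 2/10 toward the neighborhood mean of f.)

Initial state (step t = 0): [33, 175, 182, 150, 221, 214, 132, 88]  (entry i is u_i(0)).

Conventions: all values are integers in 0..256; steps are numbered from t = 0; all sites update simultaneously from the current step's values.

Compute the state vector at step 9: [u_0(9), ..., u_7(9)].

Answer: [150, 57, 46, 46, 46, 46, 57, 150]

Derivation:
t=0: [33, 175, 182, 150, 221, 214, 132, 88]
t=1: [119, 53, 46, 46, 47, 47, 63, 194]
t=2: [42, 140, 141, 140, 141, 145, 158, 57]
t=3: [127, 54, 46, 46, 46, 46, 57, 147]
t=4: [55, 143, 141, 140, 140, 142, 148, 57]
t=5: [147, 57, 46, 46, 46, 46, 57, 150]
t=6: [57, 148, 142, 140, 140, 142, 148, 57]
t=7: [150, 57, 46, 46, 46, 46, 57, 150]
t=8: [57, 148, 142, 140, 140, 142, 148, 57]
t=9: [150, 57, 46, 46, 46, 46, 57, 150]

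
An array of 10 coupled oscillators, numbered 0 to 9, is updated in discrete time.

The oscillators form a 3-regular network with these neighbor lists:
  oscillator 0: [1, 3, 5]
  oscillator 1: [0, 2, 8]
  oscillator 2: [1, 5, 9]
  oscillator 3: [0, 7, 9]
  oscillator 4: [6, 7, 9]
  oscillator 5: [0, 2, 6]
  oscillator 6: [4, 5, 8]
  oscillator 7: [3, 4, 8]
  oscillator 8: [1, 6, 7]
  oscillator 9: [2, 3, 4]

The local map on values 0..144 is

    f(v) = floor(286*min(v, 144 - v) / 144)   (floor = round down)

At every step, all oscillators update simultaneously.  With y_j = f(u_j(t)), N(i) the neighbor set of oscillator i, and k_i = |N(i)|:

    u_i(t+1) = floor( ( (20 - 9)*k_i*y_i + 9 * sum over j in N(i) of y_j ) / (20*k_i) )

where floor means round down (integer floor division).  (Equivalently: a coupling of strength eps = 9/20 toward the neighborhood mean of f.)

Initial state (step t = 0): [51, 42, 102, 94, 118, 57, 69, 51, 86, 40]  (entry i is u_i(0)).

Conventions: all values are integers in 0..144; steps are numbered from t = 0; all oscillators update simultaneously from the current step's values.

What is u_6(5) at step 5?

Answer: u_6(5) = 102

Derivation:
t=0: [51, 42, 102, 94, 118, 57, 69, 51, 86, 40]
t=1: [99, 90, 86, 96, 75, 110, 117, 95, 111, 78]
t=2: [89, 99, 109, 99, 117, 75, 69, 97, 74, 124]
t=3: [107, 96, 77, 85, 69, 122, 124, 93, 124, 53]
t=4: [78, 89, 109, 106, 112, 60, 54, 99, 56, 115]
t=5: [117, 106, 80, 82, 72, 111, 102, 86, 106, 62]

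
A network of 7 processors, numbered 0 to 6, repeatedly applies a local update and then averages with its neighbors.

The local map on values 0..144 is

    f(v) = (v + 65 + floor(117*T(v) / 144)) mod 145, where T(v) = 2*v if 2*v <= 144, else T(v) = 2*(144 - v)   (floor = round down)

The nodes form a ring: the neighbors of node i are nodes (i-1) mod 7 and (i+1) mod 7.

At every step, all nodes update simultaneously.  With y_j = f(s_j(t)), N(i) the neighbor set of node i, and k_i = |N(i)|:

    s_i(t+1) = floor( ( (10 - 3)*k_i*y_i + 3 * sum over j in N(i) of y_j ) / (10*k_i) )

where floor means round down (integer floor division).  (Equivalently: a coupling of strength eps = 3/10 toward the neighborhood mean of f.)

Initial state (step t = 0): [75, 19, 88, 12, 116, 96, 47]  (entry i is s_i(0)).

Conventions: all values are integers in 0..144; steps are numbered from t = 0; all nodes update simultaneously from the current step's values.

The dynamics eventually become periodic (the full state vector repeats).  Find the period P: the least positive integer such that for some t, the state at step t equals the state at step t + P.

Answer: 2
Key observation: The state at step 6, [94, 94, 94, 94, 94, 94, 94], reappears at step 8 — and no state repeats earlier — so the cycle the system enters has period 2.

Derivation:
t=0: [75, 19, 88, 12, 116, 96, 47]
t=1: [98, 110, 100, 94, 85, 84, 60]
t=2: [88, 86, 90, 95, 99, 97, 82]
t=3: [99, 99, 97, 94, 92, 94, 100]
t=4: [91, 92, 93, 94, 95, 94, 91]
t=5: [96, 96, 95, 94, 94, 95, 96]
t=6: [94, 94, 94, 94, 94, 94, 94]
t=7: [95, 95, 95, 95, 95, 95, 95]
t=8: [94, 94, 94, 94, 94, 94, 94]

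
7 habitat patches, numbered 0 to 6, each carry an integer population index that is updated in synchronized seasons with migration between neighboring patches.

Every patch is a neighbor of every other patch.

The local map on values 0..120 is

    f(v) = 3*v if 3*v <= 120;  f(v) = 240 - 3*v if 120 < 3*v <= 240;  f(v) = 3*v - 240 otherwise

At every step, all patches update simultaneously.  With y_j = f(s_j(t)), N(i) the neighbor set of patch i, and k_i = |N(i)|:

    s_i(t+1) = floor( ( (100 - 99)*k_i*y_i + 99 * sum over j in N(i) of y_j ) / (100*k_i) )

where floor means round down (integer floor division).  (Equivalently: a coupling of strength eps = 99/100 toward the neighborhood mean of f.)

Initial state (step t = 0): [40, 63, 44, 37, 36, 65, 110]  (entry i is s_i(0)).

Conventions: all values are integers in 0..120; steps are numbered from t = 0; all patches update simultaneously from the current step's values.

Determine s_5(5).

Answer: s_5(5) = 54

Derivation:
t=0: [40, 63, 44, 37, 36, 65, 110]
t=1: [85, 96, 87, 87, 87, 97, 90]
t=2: [31, 26, 30, 30, 30, 26, 29]
t=3: [85, 87, 86, 86, 86, 87, 86]
t=4: [18, 18, 18, 18, 18, 18, 18]
t=5: [54, 54, 54, 54, 54, 54, 54]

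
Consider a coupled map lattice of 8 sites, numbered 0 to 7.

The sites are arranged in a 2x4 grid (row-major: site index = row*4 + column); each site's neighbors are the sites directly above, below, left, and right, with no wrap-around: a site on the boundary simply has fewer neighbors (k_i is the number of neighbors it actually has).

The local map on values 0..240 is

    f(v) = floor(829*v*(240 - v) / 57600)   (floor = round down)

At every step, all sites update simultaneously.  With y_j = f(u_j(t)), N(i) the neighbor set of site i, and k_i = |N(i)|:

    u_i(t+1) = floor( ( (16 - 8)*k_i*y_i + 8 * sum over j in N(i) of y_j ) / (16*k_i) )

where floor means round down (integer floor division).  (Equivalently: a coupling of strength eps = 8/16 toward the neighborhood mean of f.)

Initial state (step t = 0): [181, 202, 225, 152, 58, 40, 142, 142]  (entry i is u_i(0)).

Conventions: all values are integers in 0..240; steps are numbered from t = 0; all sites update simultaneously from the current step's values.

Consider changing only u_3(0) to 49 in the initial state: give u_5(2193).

Simulating step by step:
t=0: [181, 202, 225, 49, 58, 40, 142, 142]
t=1: [141, 107, 98, 129, 142, 134, 160, 183]
t=2: [201, 202, 199, 190, 201, 200, 184, 172]
t=3: [111, 112, 124, 139, 112, 119, 140, 155]
t=4: [206, 206, 205, 200, 206, 205, 201, 195]
t=5: [100, 101, 106, 114, 100, 103, 111, 119]
t=6: [201, 202, 204, 205, 201, 203, 205, 206]
t=7: [111, 109, 105, 102, 111, 108, 103, 101]
t=8: [205, 205, 203, 202, 205, 204, 203, 202]
t=9: [103, 104, 107, 109, 103, 104, 107, 109]
t=10: [203, 203, 204, 204, 203, 203, 204, 204]
t=11: [108, 107, 105, 105, 108, 107, 105, 105]
t=12: [204, 204, 204, 204, 204, 204, 204, 204]
t=13: [105, 105, 105, 105, 105, 105, 105, 105]
t=14: [204, 204, 204, 204, 204, 204, 204, 204]

Answer: u_5(2193) = 105
Key observation: The state at step 12, [204, 204, 204, 204, 204, 204, 204, 204], reappears at step 14: the system is in a cycle of period 2 from step 12 on.  Therefore the state at step 2193 equals the state at step 12 + ((2193 - 12) mod 2) = 13, which is [105, 105, 105, 105, 105, 105, 105, 105].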